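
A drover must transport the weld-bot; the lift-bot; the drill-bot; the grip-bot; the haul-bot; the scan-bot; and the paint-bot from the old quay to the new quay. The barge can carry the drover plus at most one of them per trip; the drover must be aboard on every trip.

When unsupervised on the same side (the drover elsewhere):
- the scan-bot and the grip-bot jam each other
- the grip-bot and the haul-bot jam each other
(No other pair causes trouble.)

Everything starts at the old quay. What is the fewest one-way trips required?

Counting alone: the drover can take at most 1 across per trip to the new quay, so moving all 7 needs at least 7 loaded trips out, with a return between consecutive ones — at least 13 crossings.
The safety rule pushes this higher. Following every safe sequence of crossings, the most of the 7 that can be at the new quay as the barge arrives there on crossing 13 is 6 — never all 7.
So no plan with fewer than 15 crossings exists, and this one achieves 15:
1. Drover goes to the new quay with the grip-bot.
2. Drover goes back to the old quay alone.
3. Drover goes to the new quay with the weld-bot.
4. Drover goes back to the old quay alone.
5. Drover goes to the new quay with the lift-bot.
6. Drover goes back to the old quay alone.
7. Drover goes to the new quay with the drill-bot.
8. Drover goes back to the old quay alone.
9. Drover goes to the new quay with the haul-bot.
10. Drover goes back to the old quay with the grip-bot.
11. Drover goes to the new quay with the scan-bot.
12. Drover goes back to the old quay alone.
13. Drover goes to the new quay with the paint-bot.
14. Drover goes back to the old quay alone.
15. Drover goes to the new quay with the grip-bot.

15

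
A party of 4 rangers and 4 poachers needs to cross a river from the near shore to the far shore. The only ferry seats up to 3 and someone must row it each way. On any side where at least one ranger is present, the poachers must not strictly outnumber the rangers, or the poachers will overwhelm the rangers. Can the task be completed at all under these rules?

Yes

1. 2 poachers → the far shore.  (the near shore: 4R 2P; the far shore: 0R 2P)
2. 1 poacher ← the near shore.  (the near shore: 4R 3P; the far shore: 0R 1P)
3. 3 poachers → the far shore.  (the near shore: 4R 0P; the far shore: 0R 4P)
4. 1 poacher ← the near shore.  (the near shore: 4R 1P; the far shore: 0R 3P)
5. 3 rangers → the far shore.  (the near shore: 1R 1P; the far shore: 3R 3P)
6. 1 ranger and 1 poacher ← the near shore.  (the near shore: 2R 2P; the far shore: 2R 2P)
7. 2 rangers → the far shore.  (the near shore: 0R 2P; the far shore: 4R 2P)
8. 1 poacher ← the near shore.  (the near shore: 0R 3P; the far shore: 4R 1P)
9. 3 poachers → the far shore.  (the near shore: 0R 0P; the far shore: 4R 4P)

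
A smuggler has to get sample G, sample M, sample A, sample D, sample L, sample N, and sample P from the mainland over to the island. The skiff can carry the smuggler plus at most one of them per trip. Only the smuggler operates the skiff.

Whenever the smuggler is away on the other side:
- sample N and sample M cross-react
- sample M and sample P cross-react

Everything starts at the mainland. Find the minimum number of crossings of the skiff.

15

Counting alone: the smuggler can take at most 1 across per trip to the island, so moving all 7 needs at least 7 loaded trips out, with a return between consecutive ones — at least 13 crossings.
The safety rule pushes this higher. Following every safe sequence of crossings, the most of the 7 that can be at the island as the skiff arrives there on crossing 13 is 6 — never all 7.
So no plan with fewer than 15 crossings exists, and this one achieves 15:
1. Smuggler goes to the island with sample M.  [the mainland: sample A, sample D, sample G, sample L, sample N, sample P | the island: sample M]
2. Smuggler goes back to the mainland alone.  [the mainland: sample A, sample D, sample G, sample L, sample N, sample P | the island: sample M]
3. Smuggler goes to the island with sample G.  [the mainland: sample A, sample D, sample L, sample N, sample P | the island: sample G, sample M]
4. Smuggler goes back to the mainland alone.  [the mainland: sample A, sample D, sample L, sample N, sample P | the island: sample G, sample M]
5. Smuggler goes to the island with sample A.  [the mainland: sample D, sample L, sample N, sample P | the island: sample A, sample G, sample M]
6. Smuggler goes back to the mainland alone.  [the mainland: sample D, sample L, sample N, sample P | the island: sample A, sample G, sample M]
7. Smuggler goes to the island with sample D.  [the mainland: sample L, sample N, sample P | the island: sample A, sample D, sample G, sample M]
8. Smuggler goes back to the mainland alone.  [the mainland: sample L, sample N, sample P | the island: sample A, sample D, sample G, sample M]
9. Smuggler goes to the island with sample L.  [the mainland: sample N, sample P | the island: sample A, sample D, sample G, sample L, sample M]
10. Smuggler goes back to the mainland alone.  [the mainland: sample N, sample P | the island: sample A, sample D, sample G, sample L, sample M]
11. Smuggler goes to the island with sample N.  [the mainland: sample P | the island: sample A, sample D, sample G, sample L, sample M, sample N]
12. Smuggler goes back to the mainland with sample M.  [the mainland: sample M, sample P | the island: sample A, sample D, sample G, sample L, sample N]
13. Smuggler goes to the island with sample P.  [the mainland: sample M | the island: sample A, sample D, sample G, sample L, sample N, sample P]
14. Smuggler goes back to the mainland alone.  [the mainland: sample M | the island: sample A, sample D, sample G, sample L, sample N, sample P]
15. Smuggler goes to the island with sample M.  [the mainland: — | the island: sample A, sample D, sample G, sample L, sample M, sample N, sample P]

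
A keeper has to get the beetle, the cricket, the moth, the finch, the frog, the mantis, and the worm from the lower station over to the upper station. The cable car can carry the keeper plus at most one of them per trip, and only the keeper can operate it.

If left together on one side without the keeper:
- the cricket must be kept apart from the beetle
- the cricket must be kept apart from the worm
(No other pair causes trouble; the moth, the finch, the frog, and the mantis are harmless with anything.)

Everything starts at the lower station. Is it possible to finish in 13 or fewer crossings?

No

Counting alone: the keeper can take at most 1 across per trip to the upper station, so moving all 7 needs at least 7 loaded trips out, with a return between consecutive ones — at least 13 crossings.
The safety rule pushes this higher. Following every safe sequence of crossings, the most of the 7 that can be at the upper station as the cable car arrives there on crossing 13 is 6 — never all 7.
So the move cannot be finished within 13 crossings. (The shortest complete plan takes 15:)
1. Keeper goes to the upper station with the cricket.  [the lower station: the beetle, the finch, the frog, the mantis, the moth, the worm | the upper station: the cricket]
2. Keeper goes back to the lower station alone.  [the lower station: the beetle, the finch, the frog, the mantis, the moth, the worm | the upper station: the cricket]
3. Keeper goes to the upper station with the beetle.  [the lower station: the finch, the frog, the mantis, the moth, the worm | the upper station: the beetle, the cricket]
4. Keeper goes back to the lower station with the cricket.  [the lower station: the cricket, the finch, the frog, the mantis, the moth, the worm | the upper station: the beetle]
5. Keeper goes to the upper station with the worm.  [the lower station: the cricket, the finch, the frog, the mantis, the moth | the upper station: the beetle, the worm]
6. Keeper goes back to the lower station alone.  [the lower station: the cricket, the finch, the frog, the mantis, the moth | the upper station: the beetle, the worm]
7. Keeper goes to the upper station with the moth.  [the lower station: the cricket, the finch, the frog, the mantis | the upper station: the beetle, the moth, the worm]
8. Keeper goes back to the lower station alone.  [the lower station: the cricket, the finch, the frog, the mantis | the upper station: the beetle, the moth, the worm]
9. Keeper goes to the upper station with the finch.  [the lower station: the cricket, the frog, the mantis | the upper station: the beetle, the finch, the moth, the worm]
10. Keeper goes back to the lower station alone.  [the lower station: the cricket, the frog, the mantis | the upper station: the beetle, the finch, the moth, the worm]
11. Keeper goes to the upper station with the frog.  [the lower station: the cricket, the mantis | the upper station: the beetle, the finch, the frog, the moth, the worm]
12. Keeper goes back to the lower station alone.  [the lower station: the cricket, the mantis | the upper station: the beetle, the finch, the frog, the moth, the worm]
13. Keeper goes to the upper station with the mantis.  [the lower station: the cricket | the upper station: the beetle, the finch, the frog, the mantis, the moth, the worm]
14. Keeper goes back to the lower station alone.  [the lower station: the cricket | the upper station: the beetle, the finch, the frog, the mantis, the moth, the worm]
15. Keeper goes to the upper station with the cricket.  [the lower station: — | the upper station: the beetle, the cricket, the finch, the frog, the mantis, the moth, the worm]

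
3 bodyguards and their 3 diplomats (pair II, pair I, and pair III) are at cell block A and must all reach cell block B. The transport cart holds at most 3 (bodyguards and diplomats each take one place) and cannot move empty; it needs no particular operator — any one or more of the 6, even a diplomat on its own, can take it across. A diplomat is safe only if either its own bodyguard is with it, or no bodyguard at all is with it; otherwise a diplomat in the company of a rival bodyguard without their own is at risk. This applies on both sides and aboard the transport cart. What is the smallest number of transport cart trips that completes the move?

5

Counting alone: each trip to cell block B takes at most 3 across and each return brings at least 1 back, so after t trips out (and t−1 returns) at most 3t − (t−1) of the 6 are across; that first reaches 6 at t = 3, so at least 5 crossings are needed.
The plan below uses exactly 5 crossings, so it is optimal:
1. bodyguard II and diplomat II cross → cell block B.
2. bodyguard II crosses ← cell block A.
3. bodyguard I, bodyguard II, and bodyguard III cross → cell block B.
4. diplomat II crosses ← cell block A.
5. diplomat I, diplomat II, and diplomat III cross → cell block B.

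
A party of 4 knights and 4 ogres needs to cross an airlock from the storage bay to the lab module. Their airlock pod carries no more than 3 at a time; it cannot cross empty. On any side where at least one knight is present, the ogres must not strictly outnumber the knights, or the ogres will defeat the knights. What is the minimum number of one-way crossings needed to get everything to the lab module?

Counting alone: each trip to the lab module takes at most 3 across and each return brings at least 1 back, so after t trips out (and t−1 returns) at most 3t − (t−1) of the 8 are across; that first reaches 8 at t = 4, so at least 7 crossings are needed.
The safety rule pushes this higher. Following every safe sequence of crossings, the most of the 8 that can be at the lab module as the airlock pod arrives there on crossing 7 is 7 — never all 8.
So no plan with fewer than 9 crossings exists, and this one achieves 9:
1. 2 ogres → the lab module.  (the storage bay: 4K 2O; the lab module: 0K 2O)
2. 1 ogre ← the storage bay.  (the storage bay: 4K 3O; the lab module: 0K 1O)
3. 3 ogres → the lab module.  (the storage bay: 4K 0O; the lab module: 0K 4O)
4. 1 ogre ← the storage bay.  (the storage bay: 4K 1O; the lab module: 0K 3O)
5. 3 knights → the lab module.  (the storage bay: 1K 1O; the lab module: 3K 3O)
6. 1 knight and 1 ogre ← the storage bay.  (the storage bay: 2K 2O; the lab module: 2K 2O)
7. 2 knights → the lab module.  (the storage bay: 0K 2O; the lab module: 4K 2O)
8. 1 ogre ← the storage bay.  (the storage bay: 0K 3O; the lab module: 4K 1O)
9. 3 ogres → the lab module.  (the storage bay: 0K 0O; the lab module: 4K 4O)

9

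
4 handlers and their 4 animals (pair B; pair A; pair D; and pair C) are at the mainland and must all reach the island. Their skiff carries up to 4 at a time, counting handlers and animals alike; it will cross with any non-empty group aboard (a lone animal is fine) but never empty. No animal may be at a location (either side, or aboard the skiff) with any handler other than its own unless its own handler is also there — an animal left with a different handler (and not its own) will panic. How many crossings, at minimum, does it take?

5

Counting alone: each trip to the island takes at most 4 across and each return brings at least 1 back, so after t trips out (and t−1 returns) at most 4t − (t−1) of the 8 are across; that first reaches 8 at t = 3, so at least 5 crossings are needed.
The plan below uses exactly 5 crossings, so it is optimal:
1. animal B and handler B cross → the island.
2. handler B crosses ← the mainland.
3. handler A, handler B, handler C, and handler D cross → the island.
4. animal B crosses ← the mainland.
5. animal A, animal B, animal C, and animal D cross → the island.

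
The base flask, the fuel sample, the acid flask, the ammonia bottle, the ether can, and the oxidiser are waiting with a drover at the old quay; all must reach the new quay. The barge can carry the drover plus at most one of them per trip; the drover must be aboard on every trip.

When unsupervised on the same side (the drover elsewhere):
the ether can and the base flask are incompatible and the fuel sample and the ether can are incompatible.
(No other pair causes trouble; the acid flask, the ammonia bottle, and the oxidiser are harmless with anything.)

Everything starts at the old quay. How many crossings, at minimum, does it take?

13

Counting alone: the drover can take at most 1 across per trip to the new quay, so moving all 6 needs at least 6 loaded trips out, with a return between consecutive ones — at least 11 crossings.
The safety rule pushes this higher. Following every safe sequence of crossings, the most of the 6 that can be at the new quay as the barge arrives there on crossing 11 is 5 — never all 6.
So no plan with fewer than 13 crossings exists, and this one achieves 13:
1. Drover goes to the new quay with the ether can.
2. Drover goes back to the old quay alone.
3. Drover goes to the new quay with the base flask.
4. Drover goes back to the old quay with the ether can.
5. Drover goes to the new quay with the fuel sample.
6. Drover goes back to the old quay alone.
7. Drover goes to the new quay with the acid flask.
8. Drover goes back to the old quay alone.
9. Drover goes to the new quay with the ammonia bottle.
10. Drover goes back to the old quay alone.
11. Drover goes to the new quay with the oxidiser.
12. Drover goes back to the old quay alone.
13. Drover goes to the new quay with the ether can.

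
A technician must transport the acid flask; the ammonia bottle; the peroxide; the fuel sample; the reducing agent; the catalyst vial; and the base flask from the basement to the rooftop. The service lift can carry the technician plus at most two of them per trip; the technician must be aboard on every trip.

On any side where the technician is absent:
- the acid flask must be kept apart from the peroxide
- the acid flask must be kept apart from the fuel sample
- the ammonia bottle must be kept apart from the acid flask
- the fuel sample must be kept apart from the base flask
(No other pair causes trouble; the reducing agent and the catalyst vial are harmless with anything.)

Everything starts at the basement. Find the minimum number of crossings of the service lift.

Counting alone: the technician can take at most 2 across per trip to the rooftop, so moving all 7 needs at least 4 loaded trips out, with a return between consecutive ones — at least 7 crossings.
The plan below uses exactly 7 crossings, so it is optimal:
1. Technician goes to the rooftop with the acid flask and the fuel sample.  [the basement: the ammonia bottle, the base flask, the catalyst vial, the peroxide, the reducing agent | the rooftop: the acid flask, the fuel sample]
2. Technician goes back to the basement with the acid flask.  [the basement: the acid flask, the ammonia bottle, the base flask, the catalyst vial, the peroxide, the reducing agent | the rooftop: the fuel sample]
3. Technician goes to the rooftop with the ammonia bottle and the peroxide.  [the basement: the acid flask, the base flask, the catalyst vial, the reducing agent | the rooftop: the ammonia bottle, the fuel sample, the peroxide]
4. Technician goes back to the basement alone.  [the basement: the acid flask, the base flask, the catalyst vial, the reducing agent | the rooftop: the ammonia bottle, the fuel sample, the peroxide]
5. Technician goes to the rooftop with the catalyst vial and the reducing agent.  [the basement: the acid flask, the base flask | the rooftop: the ammonia bottle, the catalyst vial, the fuel sample, the peroxide, the reducing agent]
6. Technician goes back to the basement alone.  [the basement: the acid flask, the base flask | the rooftop: the ammonia bottle, the catalyst vial, the fuel sample, the peroxide, the reducing agent]
7. Technician goes to the rooftop with the acid flask and the base flask.  [the basement: — | the rooftop: the acid flask, the ammonia bottle, the base flask, the catalyst vial, the fuel sample, the peroxide, the reducing agent]

7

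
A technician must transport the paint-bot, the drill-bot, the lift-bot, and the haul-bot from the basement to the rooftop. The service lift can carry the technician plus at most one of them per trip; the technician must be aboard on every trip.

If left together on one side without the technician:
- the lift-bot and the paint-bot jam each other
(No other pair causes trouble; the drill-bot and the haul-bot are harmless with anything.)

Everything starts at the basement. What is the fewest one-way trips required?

7

Counting alone: the technician can take at most 1 across per trip to the rooftop, so moving all 4 needs at least 4 loaded trips out, with a return between consecutive ones — at least 7 crossings.
The plan below uses exactly 7 crossings, so it is optimal:
1. Technician goes to the rooftop with the paint-bot.
2. Technician goes back to the basement alone.
3. Technician goes to the rooftop with the drill-bot.
4. Technician goes back to the basement alone.
5. Technician goes to the rooftop with the haul-bot.
6. Technician goes back to the basement alone.
7. Technician goes to the rooftop with the lift-bot.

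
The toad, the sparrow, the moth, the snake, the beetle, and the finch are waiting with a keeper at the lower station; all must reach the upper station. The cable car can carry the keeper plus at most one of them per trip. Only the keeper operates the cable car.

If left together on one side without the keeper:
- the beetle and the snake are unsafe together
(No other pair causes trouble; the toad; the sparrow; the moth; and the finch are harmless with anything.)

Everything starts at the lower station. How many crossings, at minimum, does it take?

Counting alone: the keeper can take at most 1 across per trip to the upper station, so moving all 6 needs at least 6 loaded trips out, with a return between consecutive ones — at least 11 crossings.
The plan below uses exactly 11 crossings, so it is optimal:
1. Keeper goes to the upper station with the snake.  [the lower station: the beetle, the finch, the moth, the sparrow, the toad | the upper station: the snake]
2. Keeper goes back to the lower station alone.  [the lower station: the beetle, the finch, the moth, the sparrow, the toad | the upper station: the snake]
3. Keeper goes to the upper station with the toad.  [the lower station: the beetle, the finch, the moth, the sparrow | the upper station: the snake, the toad]
4. Keeper goes back to the lower station alone.  [the lower station: the beetle, the finch, the moth, the sparrow | the upper station: the snake, the toad]
5. Keeper goes to the upper station with the sparrow.  [the lower station: the beetle, the finch, the moth | the upper station: the snake, the sparrow, the toad]
6. Keeper goes back to the lower station alone.  [the lower station: the beetle, the finch, the moth | the upper station: the snake, the sparrow, the toad]
7. Keeper goes to the upper station with the moth.  [the lower station: the beetle, the finch | the upper station: the moth, the snake, the sparrow, the toad]
8. Keeper goes back to the lower station alone.  [the lower station: the beetle, the finch | the upper station: the moth, the snake, the sparrow, the toad]
9. Keeper goes to the upper station with the finch.  [the lower station: the beetle | the upper station: the finch, the moth, the snake, the sparrow, the toad]
10. Keeper goes back to the lower station alone.  [the lower station: the beetle | the upper station: the finch, the moth, the snake, the sparrow, the toad]
11. Keeper goes to the upper station with the beetle.  [the lower station: — | the upper station: the beetle, the finch, the moth, the snake, the sparrow, the toad]

11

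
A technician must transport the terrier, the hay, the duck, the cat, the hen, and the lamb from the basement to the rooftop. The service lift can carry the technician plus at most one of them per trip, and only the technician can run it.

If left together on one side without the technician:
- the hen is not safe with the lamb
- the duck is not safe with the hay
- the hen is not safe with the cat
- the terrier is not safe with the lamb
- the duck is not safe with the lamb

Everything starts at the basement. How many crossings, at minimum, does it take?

impossible

Whatever the first load, the items left behind include a forbidden pair without the technician. No opening move is safe, so no plan exists.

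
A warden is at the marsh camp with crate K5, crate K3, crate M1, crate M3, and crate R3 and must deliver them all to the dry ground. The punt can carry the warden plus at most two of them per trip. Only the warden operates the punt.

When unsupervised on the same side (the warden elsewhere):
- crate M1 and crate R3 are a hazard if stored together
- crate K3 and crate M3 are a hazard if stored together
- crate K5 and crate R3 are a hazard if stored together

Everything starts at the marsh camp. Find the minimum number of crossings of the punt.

Counting alone: the warden can take at most 2 across per trip to the dry ground, so moving all 5 needs at least 3 loaded trips out, with a return between consecutive ones — at least 5 crossings.
The plan below uses exactly 5 crossings, so it is optimal:
1. Warden goes to the dry ground with crate K3 and crate R3.  [the marsh camp: crate K5, crate M1, crate M3 | the dry ground: crate K3, crate R3]
2. Warden goes back to the marsh camp alone.  [the marsh camp: crate K5, crate M1, crate M3 | the dry ground: crate K3, crate R3]
3. Warden goes to the dry ground with crate K5 and crate M1.  [the marsh camp: crate M3 | the dry ground: crate K3, crate K5, crate M1, crate R3]
4. Warden goes back to the marsh camp with crate R3.  [the marsh camp: crate M3, crate R3 | the dry ground: crate K3, crate K5, crate M1]
5. Warden goes to the dry ground with crate M3 and crate R3.  [the marsh camp: — | the dry ground: crate K3, crate K5, crate M1, crate M3, crate R3]

5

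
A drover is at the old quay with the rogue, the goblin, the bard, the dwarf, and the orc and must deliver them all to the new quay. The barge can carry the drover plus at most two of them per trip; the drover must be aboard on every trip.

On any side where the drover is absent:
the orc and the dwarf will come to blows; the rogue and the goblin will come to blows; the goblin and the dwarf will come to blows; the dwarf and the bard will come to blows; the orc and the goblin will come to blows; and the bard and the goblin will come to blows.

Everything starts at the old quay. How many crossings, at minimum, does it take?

Counting alone: the drover can take at most 2 across per trip to the new quay, so moving all 5 needs at least 3 loaded trips out, with a return between consecutive ones — at least 5 crossings.
The safety rule pushes this higher. Following every safe sequence of crossings, the most of the 5 that can be at the new quay as the barge arrives there on crossing 5 is 4 — never all 5.
So no plan with fewer than 7 crossings exists, and this one achieves 7:
1. Drover goes to the new quay with the dwarf and the goblin.  [the old quay: the bard, the orc, the rogue | the new quay: the dwarf, the goblin]
2. Drover goes back to the old quay with the goblin.  [the old quay: the bard, the goblin, the orc, the rogue | the new quay: the dwarf]
3. Drover goes to the new quay with the goblin and the rogue.  [the old quay: the bard, the orc | the new quay: the dwarf, the goblin, the rogue]
4. Drover goes back to the old quay with the goblin.  [the old quay: the bard, the goblin, the orc | the new quay: the dwarf, the rogue]
5. Drover goes to the new quay with the bard and the orc.  [the old quay: the goblin | the new quay: the bard, the dwarf, the orc, the rogue]
6. Drover goes back to the old quay with the dwarf.  [the old quay: the dwarf, the goblin | the new quay: the bard, the orc, the rogue]
7. Drover goes to the new quay with the dwarf and the goblin.  [the old quay: — | the new quay: the bard, the dwarf, the goblin, the orc, the rogue]

7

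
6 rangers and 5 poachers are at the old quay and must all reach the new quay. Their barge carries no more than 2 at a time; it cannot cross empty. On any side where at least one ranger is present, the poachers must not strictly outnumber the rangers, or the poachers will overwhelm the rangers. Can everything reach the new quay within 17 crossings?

Counting alone: each trip to the new quay takes at most 2 across and each return brings at least 1 back, so after t trips out (and t−1 returns) at most 2t − (t−1) of the 11 are across; that first reaches 11 at t = 10, so at least 19 crossings are needed.
Since 17 < 19, 17 crossings cannot be enough. (The shortest complete plan in fact takes 19:)
1. 2 poachers → the new quay.  (the old quay: 6R 3P; the new quay: 0R 2P)
2. 1 poacher ← the old quay.  (the old quay: 6R 4P; the new quay: 0R 1P)
3. 2 poachers → the new quay.  (the old quay: 6R 2P; the new quay: 0R 3P)
4. 1 poacher ← the old quay.  (the old quay: 6R 3P; the new quay: 0R 2P)
5. 2 rangers → the new quay.  (the old quay: 4R 3P; the new quay: 2R 2P)
6. 1 poacher ← the old quay.  (the old quay: 4R 4P; the new quay: 2R 1P)
7. 1 ranger and 1 poacher → the new quay.  (the old quay: 3R 3P; the new quay: 3R 2P)
8. 1 ranger ← the old quay.  (the old quay: 4R 3P; the new quay: 2R 2P)
9. 1 ranger and 1 poacher → the new quay.  (the old quay: 3R 2P; the new quay: 3R 3P)
10. 1 poacher ← the old quay.  (the old quay: 3R 3P; the new quay: 3R 2P)
11. 1 ranger and 1 poacher → the new quay.  (the old quay: 2R 2P; the new quay: 4R 3P)
12. 1 ranger ← the old quay.  (the old quay: 3R 2P; the new quay: 3R 3P)
13. 1 ranger and 1 poacher → the new quay.  (the old quay: 2R 1P; the new quay: 4R 4P)
14. 1 poacher ← the old quay.  (the old quay: 2R 2P; the new quay: 4R 3P)
15. 1 ranger and 1 poacher → the new quay.  (the old quay: 1R 1P; the new quay: 5R 4P)
16. 1 ranger ← the old quay.  (the old quay: 2R 1P; the new quay: 4R 4P)
17. 1 ranger and 1 poacher → the new quay.  (the old quay: 1R 0P; the new quay: 5R 5P)
18. 1 poacher ← the old quay.  (the old quay: 1R 1P; the new quay: 5R 4P)
19. 1 ranger and 1 poacher → the new quay.  (the old quay: 0R 0P; the new quay: 6R 5P)

No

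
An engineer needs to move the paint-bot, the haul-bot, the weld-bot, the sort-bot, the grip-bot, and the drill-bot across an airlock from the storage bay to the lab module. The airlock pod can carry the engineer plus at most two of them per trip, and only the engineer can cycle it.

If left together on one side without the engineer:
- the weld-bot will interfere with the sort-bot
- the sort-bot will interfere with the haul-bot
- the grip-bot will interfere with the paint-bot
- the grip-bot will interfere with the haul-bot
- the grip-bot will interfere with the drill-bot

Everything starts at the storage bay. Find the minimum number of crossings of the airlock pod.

7

Counting alone: the engineer can take at most 2 across per trip to the lab module, so moving all 6 needs at least 3 loaded trips out, with a return between consecutive ones — at least 5 crossings.
The safety rule pushes this higher. Following every safe sequence of crossings, the most of the 6 that can be at the lab module as the airlock pod arrives there on crossing 5 is 5 — never all 6.
So no plan with fewer than 7 crossings exists, and this one achieves 7:
1. Engineer goes to the lab module with the grip-bot and the sort-bot.
2. Engineer goes back to the storage bay alone.
3. Engineer goes to the lab module with the haul-bot and the paint-bot.
4. Engineer goes back to the storage bay with the grip-bot and the sort-bot.
5. Engineer goes to the lab module with the drill-bot and the weld-bot.
6. Engineer goes back to the storage bay alone.
7. Engineer goes to the lab module with the grip-bot and the sort-bot.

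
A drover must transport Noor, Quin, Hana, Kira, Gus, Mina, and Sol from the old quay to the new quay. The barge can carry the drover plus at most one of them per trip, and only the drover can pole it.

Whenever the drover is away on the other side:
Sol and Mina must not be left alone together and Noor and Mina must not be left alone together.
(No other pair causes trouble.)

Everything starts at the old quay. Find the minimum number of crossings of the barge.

15

Counting alone: the drover can take at most 1 across per trip to the new quay, so moving all 7 needs at least 7 loaded trips out, with a return between consecutive ones — at least 13 crossings.
The safety rule pushes this higher. Following every safe sequence of crossings, the most of the 7 that can be at the new quay as the barge arrives there on crossing 13 is 6 — never all 7.
So no plan with fewer than 15 crossings exists, and this one achieves 15:
1. Drover goes to the new quay with Mina.  [the old quay: Gus, Hana, Kira, Noor, Quin, Sol | the new quay: Mina]
2. Drover goes back to the old quay alone.  [the old quay: Gus, Hana, Kira, Noor, Quin, Sol | the new quay: Mina]
3. Drover goes to the new quay with Noor.  [the old quay: Gus, Hana, Kira, Quin, Sol | the new quay: Mina, Noor]
4. Drover goes back to the old quay with Mina.  [the old quay: Gus, Hana, Kira, Mina, Quin, Sol | the new quay: Noor]
5. Drover goes to the new quay with Sol.  [the old quay: Gus, Hana, Kira, Mina, Quin | the new quay: Noor, Sol]
6. Drover goes back to the old quay alone.  [the old quay: Gus, Hana, Kira, Mina, Quin | the new quay: Noor, Sol]
7. Drover goes to the new quay with Quin.  [the old quay: Gus, Hana, Kira, Mina | the new quay: Noor, Quin, Sol]
8. Drover goes back to the old quay alone.  [the old quay: Gus, Hana, Kira, Mina | the new quay: Noor, Quin, Sol]
9. Drover goes to the new quay with Hana.  [the old quay: Gus, Kira, Mina | the new quay: Hana, Noor, Quin, Sol]
10. Drover goes back to the old quay alone.  [the old quay: Gus, Kira, Mina | the new quay: Hana, Noor, Quin, Sol]
11. Drover goes to the new quay with Kira.  [the old quay: Gus, Mina | the new quay: Hana, Kira, Noor, Quin, Sol]
12. Drover goes back to the old quay alone.  [the old quay: Gus, Mina | the new quay: Hana, Kira, Noor, Quin, Sol]
13. Drover goes to the new quay with Gus.  [the old quay: Mina | the new quay: Gus, Hana, Kira, Noor, Quin, Sol]
14. Drover goes back to the old quay alone.  [the old quay: Mina | the new quay: Gus, Hana, Kira, Noor, Quin, Sol]
15. Drover goes to the new quay with Mina.  [the old quay: — | the new quay: Gus, Hana, Kira, Mina, Noor, Quin, Sol]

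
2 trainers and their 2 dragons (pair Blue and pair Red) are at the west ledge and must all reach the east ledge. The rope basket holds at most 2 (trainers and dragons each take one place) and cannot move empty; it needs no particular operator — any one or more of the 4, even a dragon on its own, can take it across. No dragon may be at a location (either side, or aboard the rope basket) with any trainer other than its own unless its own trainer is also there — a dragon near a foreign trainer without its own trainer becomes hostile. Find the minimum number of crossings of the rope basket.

5

Counting alone: each trip to the east ledge takes at most 2 across and each return brings at least 1 back, so after t trips out (and t−1 returns) at most 2t − (t−1) of the 4 are across; that first reaches 4 at t = 3, so at least 5 crossings are needed.
The plan below uses exactly 5 crossings, so it is optimal:
1. dragon Blue and trainer Blue cross → the east ledge.
2. trainer Blue crosses ← the west ledge.
3. trainer Blue and trainer Red cross → the east ledge.
4. trainer Red crosses ← the west ledge.
5. dragon Red and trainer Red cross → the east ledge.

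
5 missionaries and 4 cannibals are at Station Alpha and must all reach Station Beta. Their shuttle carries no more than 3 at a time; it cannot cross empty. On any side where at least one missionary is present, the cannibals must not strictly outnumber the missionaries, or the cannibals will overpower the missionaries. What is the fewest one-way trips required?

Counting alone: each trip to Station Beta takes at most 3 across and each return brings at least 1 back, so after t trips out (and t−1 returns) at most 3t − (t−1) of the 9 are across; that first reaches 9 at t = 4, so at least 7 crossings are needed.
The plan below uses exactly 7 crossings, so it is optimal:
1. 3 cannibals → Station Beta.  (Station Alpha: 5M 1C; Station Beta: 0M 3C)
2. 1 cannibal ← Station Alpha.  (Station Alpha: 5M 2C; Station Beta: 0M 2C)
3. 3 missionaries → Station Beta.  (Station Alpha: 2M 2C; Station Beta: 3M 2C)
4. 1 missionary ← Station Alpha.  (Station Alpha: 3M 2C; Station Beta: 2M 2C)
5. 2 missionaries and 1 cannibal → Station Beta.  (Station Alpha: 1M 1C; Station Beta: 4M 3C)
6. 1 missionary ← Station Alpha.  (Station Alpha: 2M 1C; Station Beta: 3M 3C)
7. 2 missionaries and 1 cannibal → Station Beta.  (Station Alpha: 0M 0C; Station Beta: 5M 4C)

7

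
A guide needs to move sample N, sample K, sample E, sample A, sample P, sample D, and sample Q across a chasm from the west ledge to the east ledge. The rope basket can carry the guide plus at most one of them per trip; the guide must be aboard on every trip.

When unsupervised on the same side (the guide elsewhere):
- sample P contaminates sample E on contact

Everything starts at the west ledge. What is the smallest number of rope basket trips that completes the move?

Counting alone: the guide can take at most 1 across per trip to the east ledge, so moving all 7 needs at least 7 loaded trips out, with a return between consecutive ones — at least 13 crossings.
The plan below uses exactly 13 crossings, so it is optimal:
1. Guide goes to the east ledge with sample E.
2. Guide goes back to the west ledge alone.
3. Guide goes to the east ledge with sample N.
4. Guide goes back to the west ledge alone.
5. Guide goes to the east ledge with sample K.
6. Guide goes back to the west ledge alone.
7. Guide goes to the east ledge with sample A.
8. Guide goes back to the west ledge alone.
9. Guide goes to the east ledge with sample D.
10. Guide goes back to the west ledge alone.
11. Guide goes to the east ledge with sample Q.
12. Guide goes back to the west ledge alone.
13. Guide goes to the east ledge with sample P.

13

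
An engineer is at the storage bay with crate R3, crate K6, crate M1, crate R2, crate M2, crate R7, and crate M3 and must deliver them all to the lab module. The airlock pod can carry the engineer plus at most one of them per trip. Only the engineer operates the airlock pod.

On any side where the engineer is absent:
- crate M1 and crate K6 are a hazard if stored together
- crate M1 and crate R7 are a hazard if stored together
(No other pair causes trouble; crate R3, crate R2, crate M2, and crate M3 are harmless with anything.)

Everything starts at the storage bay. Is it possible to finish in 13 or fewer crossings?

Counting alone: the engineer can take at most 1 across per trip to the lab module, so moving all 7 needs at least 7 loaded trips out, with a return between consecutive ones — at least 13 crossings.
The safety rule pushes this higher. Following every safe sequence of crossings, the most of the 7 that can be at the lab module as the airlock pod arrives there on crossing 13 is 6 — never all 7.
So the move cannot be finished within 13 crossings. (The shortest complete plan takes 15:)
1. Engineer goes to the lab module with crate M1.  [the storage bay: crate K6, crate M2, crate M3, crate R2, crate R3, crate R7 | the lab module: crate M1]
2. Engineer goes back to the storage bay alone.  [the storage bay: crate K6, crate M2, crate M3, crate R2, crate R3, crate R7 | the lab module: crate M1]
3. Engineer goes to the lab module with crate R3.  [the storage bay: crate K6, crate M2, crate M3, crate R2, crate R7 | the lab module: crate M1, crate R3]
4. Engineer goes back to the storage bay alone.  [the storage bay: crate K6, crate M2, crate M3, crate R2, crate R7 | the lab module: crate M1, crate R3]
5. Engineer goes to the lab module with crate K6.  [the storage bay: crate M2, crate M3, crate R2, crate R7 | the lab module: crate K6, crate M1, crate R3]
6. Engineer goes back to the storage bay with crate M1.  [the storage bay: crate M1, crate M2, crate M3, crate R2, crate R7 | the lab module: crate K6, crate R3]
7. Engineer goes to the lab module with crate R7.  [the storage bay: crate M1, crate M2, crate M3, crate R2 | the lab module: crate K6, crate R3, crate R7]
8. Engineer goes back to the storage bay alone.  [the storage bay: crate M1, crate M2, crate M3, crate R2 | the lab module: crate K6, crate R3, crate R7]
9. Engineer goes to the lab module with crate R2.  [the storage bay: crate M1, crate M2, crate M3 | the lab module: crate K6, crate R2, crate R3, crate R7]
10. Engineer goes back to the storage bay alone.  [the storage bay: crate M1, crate M2, crate M3 | the lab module: crate K6, crate R2, crate R3, crate R7]
11. Engineer goes to the lab module with crate M2.  [the storage bay: crate M1, crate M3 | the lab module: crate K6, crate M2, crate R2, crate R3, crate R7]
12. Engineer goes back to the storage bay alone.  [the storage bay: crate M1, crate M3 | the lab module: crate K6, crate M2, crate R2, crate R3, crate R7]
13. Engineer goes to the lab module with crate M3.  [the storage bay: crate M1 | the lab module: crate K6, crate M2, crate M3, crate R2, crate R3, crate R7]
14. Engineer goes back to the storage bay alone.  [the storage bay: crate M1 | the lab module: crate K6, crate M2, crate M3, crate R2, crate R3, crate R7]
15. Engineer goes to the lab module with crate M1.  [the storage bay: — | the lab module: crate K6, crate M1, crate M2, crate M3, crate R2, crate R3, crate R7]

No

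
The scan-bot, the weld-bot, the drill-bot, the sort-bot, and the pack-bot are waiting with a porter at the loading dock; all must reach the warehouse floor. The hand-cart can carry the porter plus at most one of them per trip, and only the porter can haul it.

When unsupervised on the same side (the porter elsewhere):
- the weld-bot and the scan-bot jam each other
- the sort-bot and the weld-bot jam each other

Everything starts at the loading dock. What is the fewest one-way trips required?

11

Counting alone: the porter can take at most 1 across per trip to the warehouse floor, so moving all 5 needs at least 5 loaded trips out, with a return between consecutive ones — at least 9 crossings.
The safety rule pushes this higher. Following every safe sequence of crossings, the most of the 5 that can be at the warehouse floor as the hand-cart arrives there on crossing 9 is 4 — never all 5.
So no plan with fewer than 11 crossings exists, and this one achieves 11:
1. Porter goes to the warehouse floor with the weld-bot.
2. Porter goes back to the loading dock alone.
3. Porter goes to the warehouse floor with the scan-bot.
4. Porter goes back to the loading dock with the weld-bot.
5. Porter goes to the warehouse floor with the sort-bot.
6. Porter goes back to the loading dock alone.
7. Porter goes to the warehouse floor with the drill-bot.
8. Porter goes back to the loading dock alone.
9. Porter goes to the warehouse floor with the pack-bot.
10. Porter goes back to the loading dock alone.
11. Porter goes to the warehouse floor with the weld-bot.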